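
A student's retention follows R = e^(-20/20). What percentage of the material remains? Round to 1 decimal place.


R = e^(-t/S)
-t/S = -20/20 = -1.0
R = e^(-1.0) = 0.367879
Percentage = 0.367879 * 100
= 36.8


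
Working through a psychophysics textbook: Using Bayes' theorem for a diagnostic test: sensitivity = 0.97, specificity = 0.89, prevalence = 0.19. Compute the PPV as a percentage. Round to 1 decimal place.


PPV = (sens * prev) / (sens * prev + (1-spec) * (1-prev))
Numerator = 0.97 * 0.19 = 0.1843
P(positive and no disease) = (1 - spec) * (1 - prev) = (1 - 0.89) * (1 - 0.19) = 0.0891
Denominator = 0.1843 + 0.0891 = 0.2734
PPV = 0.1843 / 0.2734 = 0.674104
As percentage = 67.4


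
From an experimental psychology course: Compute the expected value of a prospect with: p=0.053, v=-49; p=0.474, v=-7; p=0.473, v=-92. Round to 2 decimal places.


EU = sum(p_i * v_i)
0.053 * -49 = -2.597
0.474 * -7 = -3.318
0.473 * -92 = -43.516
EU = -2.597 + -3.318 + -43.516
= -49.43


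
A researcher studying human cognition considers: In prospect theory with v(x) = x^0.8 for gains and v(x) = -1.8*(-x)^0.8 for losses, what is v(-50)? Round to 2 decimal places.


Since x = -50 < 0, use v(x) = -lambda*(-x)^alpha
(-x) = 50
50^0.8 = 22.8653
v(-50) = -1.8 * 22.8653
= -41.16


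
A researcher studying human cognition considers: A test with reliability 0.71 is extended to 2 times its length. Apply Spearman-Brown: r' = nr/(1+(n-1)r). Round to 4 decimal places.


r_new = n*r / (1 + (n-1)*r)
Numerator = 2 * 0.71 = 1.42
Denominator = 1 + 1 * 0.71 = 1.71
r_new = 1.42 / 1.71
= 0.8304


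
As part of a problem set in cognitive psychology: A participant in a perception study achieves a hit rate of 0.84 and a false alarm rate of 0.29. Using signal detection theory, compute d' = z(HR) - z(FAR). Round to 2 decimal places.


d' = z(HR) - z(FAR)
z(0.84) = 0.9945
z(0.29) = -0.5534
d' = 0.9945 - -0.5534
= 1.55


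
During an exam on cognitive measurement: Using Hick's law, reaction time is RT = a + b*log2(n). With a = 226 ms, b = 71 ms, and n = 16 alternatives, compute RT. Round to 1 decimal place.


RT = 226 + 71 * log2(16)
log2(16) = 4.0
RT = 226 + 71 * 4.0
= 226 + 284.0
= 510.0 ms


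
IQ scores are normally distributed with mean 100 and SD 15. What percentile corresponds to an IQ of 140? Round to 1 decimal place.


z = (IQ - mean) / SD
z = (140 - 100) / 15 = 2.6667
Percentile = Phi(2.6667) * 100
Phi(2.6667) = 0.99617
= 99.6


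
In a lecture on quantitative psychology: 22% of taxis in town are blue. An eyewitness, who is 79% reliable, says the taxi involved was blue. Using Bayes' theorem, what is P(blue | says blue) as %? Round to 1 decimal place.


P(blue | says blue) = P(says blue | blue)*P(blue) / [P(says blue | blue)*P(blue) + P(says blue | not blue)*P(not blue)]
Numerator = 0.79 * 0.22 = 0.1738
False identification = 0.21 * 0.78 = 0.1638
P = 0.1738 / (0.1738 + 0.1638)
= 0.1738 / 0.3376
As percentage = 51.5


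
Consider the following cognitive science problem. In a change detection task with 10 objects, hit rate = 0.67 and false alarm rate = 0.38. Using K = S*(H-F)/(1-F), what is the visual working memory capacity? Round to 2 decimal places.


K = S * (H - F) / (1 - F)
H - F = 0.29
1 - F = 0.62
K = 10 * 0.29 / 0.62
= 4.68


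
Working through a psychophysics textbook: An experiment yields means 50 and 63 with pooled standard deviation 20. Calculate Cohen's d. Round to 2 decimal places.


Cohen's d = (M1 - M2) / S_pooled
= (50 - 63) / 20
= -13 / 20
= -0.65


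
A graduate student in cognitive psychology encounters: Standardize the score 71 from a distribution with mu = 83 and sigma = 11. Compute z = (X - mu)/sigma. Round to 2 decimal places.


z = (X - mu) / sigma
= (71 - 83) / 11
= -12 / 11
= -1.09


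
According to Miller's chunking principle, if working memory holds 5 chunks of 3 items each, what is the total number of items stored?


Total items = chunks * items_per_chunk
= 5 * 3
= 15


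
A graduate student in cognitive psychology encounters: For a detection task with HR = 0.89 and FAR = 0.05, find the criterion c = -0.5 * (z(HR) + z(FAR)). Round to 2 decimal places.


c = -0.5 * (z(HR) + z(FAR))
z(0.89) = 1.2265
z(0.05) = -1.6449
c = -0.5 * (1.2265 + -1.6449)
= -0.5 * -0.4184
= 0.21


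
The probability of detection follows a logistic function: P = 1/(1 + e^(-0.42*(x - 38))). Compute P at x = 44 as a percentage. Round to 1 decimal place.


P(x) = 1/(1 + e^(-0.42*(44 - 38)))
Exponent = -0.42 * 6 = -2.52
e^(-2.52) = 0.08046
P = 1/(1 + 0.08046) = 0.925532
Percentage = 92.6


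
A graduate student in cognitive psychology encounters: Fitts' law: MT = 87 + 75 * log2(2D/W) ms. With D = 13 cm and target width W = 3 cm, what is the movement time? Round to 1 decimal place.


MT = 87 + 75 * log2(2*13/3)
2D/W = 8.666667
log2(8.666667) = 3.1155
MT = 87 + 75 * 3.1155
= 320.7 ms


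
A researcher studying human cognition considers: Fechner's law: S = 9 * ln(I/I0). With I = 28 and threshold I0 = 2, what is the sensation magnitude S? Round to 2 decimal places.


S = 9 * ln(28/2)
I/I0 = 14.0
ln(14.0) = 2.6391
S = 9 * 2.6391
= 23.75


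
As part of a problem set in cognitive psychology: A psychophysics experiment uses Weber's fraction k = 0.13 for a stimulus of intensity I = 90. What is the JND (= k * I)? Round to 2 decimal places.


JND = k * I
JND = 0.13 * 90
= 11.70


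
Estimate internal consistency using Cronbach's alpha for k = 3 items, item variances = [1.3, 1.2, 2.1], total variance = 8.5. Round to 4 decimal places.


alpha = (k/(k-1)) * (1 - sum(s_i^2)/s_total^2)
sum(item variances) = 4.6
k/(k-1) = 3/2 = 1.5
1 - 4.6/8.5 = 1 - 0.541176 = 0.458824
alpha = 1.5 * 0.458824
= 0.6882


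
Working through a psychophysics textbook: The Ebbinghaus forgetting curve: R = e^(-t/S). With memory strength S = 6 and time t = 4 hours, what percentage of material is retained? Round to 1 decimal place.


R = e^(-t/S)
-t/S = -4/6 = -0.666667
R = e^(-0.666667) = 0.513417
Percentage = 0.513417 * 100
= 51.3


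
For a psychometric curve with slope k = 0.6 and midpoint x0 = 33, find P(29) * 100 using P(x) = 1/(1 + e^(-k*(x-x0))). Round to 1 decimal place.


P(x) = 1/(1 + e^(-0.6*(29 - 33)))
Exponent = -0.6 * -4 = 2.4
e^(2.4) = 11.023176
P = 1/(1 + 11.023176) = 0.083173
Percentage = 8.3


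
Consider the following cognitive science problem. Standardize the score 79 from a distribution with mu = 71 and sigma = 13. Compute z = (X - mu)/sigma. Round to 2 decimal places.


z = (X - mu) / sigma
= (79 - 71) / 13
= 8 / 13
= 0.62


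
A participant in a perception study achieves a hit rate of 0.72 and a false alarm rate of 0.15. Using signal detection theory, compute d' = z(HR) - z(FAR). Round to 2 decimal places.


d' = z(HR) - z(FAR)
z(0.72) = 0.5828
z(0.15) = -1.0364
d' = 0.5828 - -1.0364
= 1.62


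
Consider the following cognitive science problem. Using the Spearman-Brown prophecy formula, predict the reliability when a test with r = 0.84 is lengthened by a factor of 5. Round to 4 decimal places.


r_new = n*r / (1 + (n-1)*r)
Numerator = 5 * 0.84 = 4.2
Denominator = 1 + 4 * 0.84 = 4.36
r_new = 4.2 / 4.36
= 0.9633


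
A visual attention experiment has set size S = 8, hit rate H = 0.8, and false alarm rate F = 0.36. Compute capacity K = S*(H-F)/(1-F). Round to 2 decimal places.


K = S * (H - F) / (1 - F)
H - F = 0.44
1 - F = 0.64
K = 8 * 0.44 / 0.64
= 5.50


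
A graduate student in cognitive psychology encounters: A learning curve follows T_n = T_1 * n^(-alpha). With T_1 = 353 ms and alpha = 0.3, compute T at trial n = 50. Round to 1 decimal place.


T_n = 353 * 50^(-0.3)
50^(-0.3) = 0.309249
T_n = 353 * 0.309249
= 109.2 ms


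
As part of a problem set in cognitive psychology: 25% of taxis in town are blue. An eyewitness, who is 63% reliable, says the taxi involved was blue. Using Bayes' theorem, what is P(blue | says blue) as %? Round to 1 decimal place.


P(blue | says blue) = P(says blue | blue)*P(blue) / [P(says blue | blue)*P(blue) + P(says blue | not blue)*P(not blue)]
Numerator = 0.63 * 0.25 = 0.1575
False identification = 0.37 * 0.75 = 0.2775
P = 0.1575 / (0.1575 + 0.2775)
= 0.1575 / 0.435
As percentage = 36.2


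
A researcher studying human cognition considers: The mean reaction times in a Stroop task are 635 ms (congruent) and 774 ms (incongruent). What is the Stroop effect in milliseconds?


Stroop effect = RT(incongruent) - RT(congruent)
= 774 - 635
= 139 ms


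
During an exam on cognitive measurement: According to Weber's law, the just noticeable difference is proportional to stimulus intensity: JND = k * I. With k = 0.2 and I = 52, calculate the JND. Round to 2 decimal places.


JND = k * I
JND = 0.2 * 52
= 10.40


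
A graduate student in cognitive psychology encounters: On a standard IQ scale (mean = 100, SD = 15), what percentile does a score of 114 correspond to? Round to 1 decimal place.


z = (IQ - mean) / SD
z = (114 - 100) / 15 = 0.9333
Percentile = Phi(0.9333) * 100
Phi(0.9333) = 0.824667
= 82.5


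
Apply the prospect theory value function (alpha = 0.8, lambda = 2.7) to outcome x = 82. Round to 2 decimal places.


Since x = 82 >= 0, use v(x) = x^0.8
82^0.8 = 33.9665
v(82) = 33.97


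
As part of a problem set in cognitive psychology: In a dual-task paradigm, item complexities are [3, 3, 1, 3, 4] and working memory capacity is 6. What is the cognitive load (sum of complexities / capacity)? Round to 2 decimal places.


Total complexity = 3 + 3 + 1 + 3 + 4 = 14
Load = total / capacity = 14 / 6
= 2.33


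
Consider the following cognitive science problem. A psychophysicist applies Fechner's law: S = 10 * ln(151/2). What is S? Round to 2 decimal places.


S = 10 * ln(151/2)
I/I0 = 75.5
ln(75.5) = 4.3241
S = 10 * 4.3241
= 43.24


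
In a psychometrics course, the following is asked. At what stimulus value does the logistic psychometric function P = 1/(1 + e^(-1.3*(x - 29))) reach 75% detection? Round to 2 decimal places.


At P = 0.75: 0.75 = 1/(1 + e^(-k*(x-x0)))
Solving: e^(-k*(x-x0)) = 1/3
x = x0 + ln(3)/k
ln(3) = 1.0986
x = 29 + 1.0986/1.3
= 29 + 0.8451
= 29.85


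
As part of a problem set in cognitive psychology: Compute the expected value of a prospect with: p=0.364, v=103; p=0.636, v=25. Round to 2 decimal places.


EU = sum(p_i * v_i)
0.364 * 103 = 37.492
0.636 * 25 = 15.9
EU = 37.492 + 15.9
= 53.39


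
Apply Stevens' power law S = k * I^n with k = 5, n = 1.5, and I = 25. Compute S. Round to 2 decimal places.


S = 5 * 25^1.5
25^1.5 = 125.0
S = 5 * 125.0
= 625.00


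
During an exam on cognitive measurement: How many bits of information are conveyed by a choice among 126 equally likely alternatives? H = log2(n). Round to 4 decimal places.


H = log2(n)
H = log2(126)
= 6.9773


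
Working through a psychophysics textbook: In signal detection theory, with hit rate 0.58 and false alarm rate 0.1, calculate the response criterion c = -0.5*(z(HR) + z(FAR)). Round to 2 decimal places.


c = -0.5 * (z(HR) + z(FAR))
z(0.58) = 0.2019
z(0.1) = -1.2816
c = -0.5 * (0.2019 + -1.2816)
= -0.5 * -1.0797
= 0.54


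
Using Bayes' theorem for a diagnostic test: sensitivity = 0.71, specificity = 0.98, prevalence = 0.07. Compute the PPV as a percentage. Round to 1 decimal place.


PPV = (sens * prev) / (sens * prev + (1-spec) * (1-prev))
Numerator = 0.71 * 0.07 = 0.0497
P(positive and no disease) = (1 - spec) * (1 - prev) = (1 - 0.98) * (1 - 0.07) = 0.0186
Denominator = 0.0497 + 0.0186 = 0.0683
PPV = 0.0497 / 0.0683 = 0.727672
As percentage = 72.8


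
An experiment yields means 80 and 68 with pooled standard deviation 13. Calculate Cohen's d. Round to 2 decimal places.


Cohen's d = (M1 - M2) / S_pooled
= (80 - 68) / 13
= 12 / 13
= 0.92


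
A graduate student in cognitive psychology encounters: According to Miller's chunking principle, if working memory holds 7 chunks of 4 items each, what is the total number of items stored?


Total items = chunks * items_per_chunk
= 7 * 4
= 28


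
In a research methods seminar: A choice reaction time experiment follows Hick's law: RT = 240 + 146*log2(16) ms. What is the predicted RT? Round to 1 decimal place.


RT = 240 + 146 * log2(16)
log2(16) = 4.0
RT = 240 + 146 * 4.0
= 240 + 584.0
= 824.0 ms


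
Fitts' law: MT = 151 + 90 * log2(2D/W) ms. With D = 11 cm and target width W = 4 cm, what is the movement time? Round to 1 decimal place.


MT = 151 + 90 * log2(2*11/4)
2D/W = 5.5
log2(5.5) = 2.4594
MT = 151 + 90 * 2.4594
= 372.3 ms


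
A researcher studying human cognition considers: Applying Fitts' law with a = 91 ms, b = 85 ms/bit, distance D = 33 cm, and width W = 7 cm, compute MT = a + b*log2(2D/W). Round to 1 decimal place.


MT = 91 + 85 * log2(2*33/7)
2D/W = 9.428571
log2(9.428571) = 3.237
MT = 91 + 85 * 3.237
= 366.1 ms


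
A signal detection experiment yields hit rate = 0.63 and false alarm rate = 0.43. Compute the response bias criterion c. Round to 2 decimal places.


c = -0.5 * (z(HR) + z(FAR))
z(0.63) = 0.3319
z(0.43) = -0.1764
c = -0.5 * (0.3319 + -0.1764)
= -0.5 * 0.1555
= -0.08


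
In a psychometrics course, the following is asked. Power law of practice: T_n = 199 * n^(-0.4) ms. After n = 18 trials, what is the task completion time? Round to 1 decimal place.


T_n = 199 * 18^(-0.4)
18^(-0.4) = 0.314696
T_n = 199 * 0.314696
= 62.6 ms


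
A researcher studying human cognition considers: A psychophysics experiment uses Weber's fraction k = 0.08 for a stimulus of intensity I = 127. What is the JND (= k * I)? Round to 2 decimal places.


JND = k * I
JND = 0.08 * 127
= 10.16


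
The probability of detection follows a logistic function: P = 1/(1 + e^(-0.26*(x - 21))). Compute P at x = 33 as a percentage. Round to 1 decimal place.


P(x) = 1/(1 + e^(-0.26*(33 - 21)))
Exponent = -0.26 * 12 = -3.12
e^(-3.12) = 0.044157
P = 1/(1 + 0.044157) = 0.95771
Percentage = 95.8


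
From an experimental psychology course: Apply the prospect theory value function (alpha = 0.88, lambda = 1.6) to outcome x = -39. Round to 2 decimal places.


Since x = -39 < 0, use v(x) = -lambda*(-x)^alpha
(-x) = 39
39^0.88 = 25.1268
v(-39) = -1.6 * 25.1268
= -40.20


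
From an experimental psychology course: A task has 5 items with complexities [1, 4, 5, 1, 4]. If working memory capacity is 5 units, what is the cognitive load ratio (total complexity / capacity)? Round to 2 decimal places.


Total complexity = 1 + 4 + 5 + 1 + 4 = 15
Load = total / capacity = 15 / 5
= 3.00


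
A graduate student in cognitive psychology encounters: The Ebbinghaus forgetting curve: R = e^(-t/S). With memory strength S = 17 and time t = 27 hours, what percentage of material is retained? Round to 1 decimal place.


R = e^(-t/S)
-t/S = -27/17 = -1.588235
R = e^(-1.588235) = 0.204286
Percentage = 0.204286 * 100
= 20.4


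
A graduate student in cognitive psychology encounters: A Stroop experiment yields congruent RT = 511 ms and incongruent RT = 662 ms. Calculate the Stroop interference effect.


Stroop effect = RT(incongruent) - RT(congruent)
= 662 - 511
= 151 ms


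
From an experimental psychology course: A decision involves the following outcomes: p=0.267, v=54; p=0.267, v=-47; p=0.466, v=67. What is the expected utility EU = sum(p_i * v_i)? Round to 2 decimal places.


EU = sum(p_i * v_i)
0.267 * 54 = 14.418
0.267 * -47 = -12.549
0.466 * 67 = 31.222
EU = 14.418 + -12.549 + 31.222
= 33.09


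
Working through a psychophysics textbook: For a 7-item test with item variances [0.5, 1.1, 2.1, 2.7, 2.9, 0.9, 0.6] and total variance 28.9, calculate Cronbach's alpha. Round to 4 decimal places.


alpha = (k/(k-1)) * (1 - sum(s_i^2)/s_total^2)
sum(item variances) = 10.8
k/(k-1) = 7/6 = 1.166667
1 - 10.8/28.9 = 1 - 0.373702 = 0.626298
alpha = 1.166667 * 0.626298
= 0.7307


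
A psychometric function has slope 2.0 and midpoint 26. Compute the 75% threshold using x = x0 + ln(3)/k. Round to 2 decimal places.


At P = 0.75: 0.75 = 1/(1 + e^(-k*(x-x0)))
Solving: e^(-k*(x-x0)) = 1/3
x = x0 + ln(3)/k
ln(3) = 1.0986
x = 26 + 1.0986/2.0
= 26 + 0.5493
= 26.55


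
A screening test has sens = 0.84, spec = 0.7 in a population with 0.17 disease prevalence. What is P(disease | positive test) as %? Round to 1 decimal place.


PPV = (sens * prev) / (sens * prev + (1-spec) * (1-prev))
Numerator = 0.84 * 0.17 = 0.1428
P(positive and no disease) = (1 - spec) * (1 - prev) = (1 - 0.7) * (1 - 0.17) = 0.249
Denominator = 0.1428 + 0.249 = 0.3918
PPV = 0.1428 / 0.3918 = 0.364472
As percentage = 36.4


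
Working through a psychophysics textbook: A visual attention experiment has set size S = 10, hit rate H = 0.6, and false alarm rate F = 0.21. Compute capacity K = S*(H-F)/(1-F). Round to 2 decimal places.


K = S * (H - F) / (1 - F)
H - F = 0.39
1 - F = 0.79
K = 10 * 0.39 / 0.79
= 4.94


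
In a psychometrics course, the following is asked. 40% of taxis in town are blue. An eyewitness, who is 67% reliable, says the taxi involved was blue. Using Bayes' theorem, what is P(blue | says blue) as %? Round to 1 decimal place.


P(blue | says blue) = P(says blue | blue)*P(blue) / [P(says blue | blue)*P(blue) + P(says blue | not blue)*P(not blue)]
Numerator = 0.67 * 0.4 = 0.268
False identification = 0.33 * 0.6 = 0.198
P = 0.268 / (0.268 + 0.198)
= 0.268 / 0.466
As percentage = 57.5


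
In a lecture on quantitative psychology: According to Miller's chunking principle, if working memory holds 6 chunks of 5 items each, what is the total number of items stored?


Total items = chunks * items_per_chunk
= 6 * 5
= 30


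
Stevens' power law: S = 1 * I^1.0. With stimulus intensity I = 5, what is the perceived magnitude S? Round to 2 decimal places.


S = 1 * 5^1.0
5^1.0 = 5.0
S = 1 * 5.0
= 5.00


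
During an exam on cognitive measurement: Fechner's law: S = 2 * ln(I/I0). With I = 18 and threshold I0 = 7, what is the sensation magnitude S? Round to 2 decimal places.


S = 2 * ln(18/7)
I/I0 = 2.571429
ln(2.571429) = 0.9445
S = 2 * 0.9445
= 1.89


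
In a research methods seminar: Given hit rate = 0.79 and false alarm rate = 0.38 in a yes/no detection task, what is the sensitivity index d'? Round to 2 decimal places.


d' = z(HR) - z(FAR)
z(0.79) = 0.8064
z(0.38) = -0.3055
d' = 0.8064 - -0.3055
= 1.11


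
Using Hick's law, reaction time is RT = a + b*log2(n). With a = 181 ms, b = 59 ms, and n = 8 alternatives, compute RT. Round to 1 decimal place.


RT = 181 + 59 * log2(8)
log2(8) = 3.0
RT = 181 + 59 * 3.0
= 181 + 177.0
= 358.0 ms


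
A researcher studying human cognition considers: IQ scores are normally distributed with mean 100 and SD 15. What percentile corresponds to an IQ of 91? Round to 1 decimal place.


z = (IQ - mean) / SD
z = (91 - 100) / 15 = -0.6
Percentile = Phi(-0.6) * 100
Phi(-0.6) = 0.274253
= 27.4


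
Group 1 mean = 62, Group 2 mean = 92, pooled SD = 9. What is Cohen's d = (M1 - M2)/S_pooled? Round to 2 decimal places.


Cohen's d = (M1 - M2) / S_pooled
= (62 - 92) / 9
= -30 / 9
= -3.33


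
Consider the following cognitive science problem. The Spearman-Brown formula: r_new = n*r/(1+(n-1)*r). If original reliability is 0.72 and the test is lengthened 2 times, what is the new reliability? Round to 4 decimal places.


r_new = n*r / (1 + (n-1)*r)
Numerator = 2 * 0.72 = 1.44
Denominator = 1 + 1 * 0.72 = 1.72
r_new = 1.44 / 1.72
= 0.8372


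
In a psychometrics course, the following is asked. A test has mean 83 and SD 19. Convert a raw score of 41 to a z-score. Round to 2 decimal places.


z = (X - mu) / sigma
= (41 - 83) / 19
= -42 / 19
= -2.21


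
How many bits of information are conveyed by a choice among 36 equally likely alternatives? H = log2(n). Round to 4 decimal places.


H = log2(n)
H = log2(36)
= 5.1699


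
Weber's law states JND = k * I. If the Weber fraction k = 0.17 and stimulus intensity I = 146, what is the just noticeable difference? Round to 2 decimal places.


JND = k * I
JND = 0.17 * 146
= 24.82


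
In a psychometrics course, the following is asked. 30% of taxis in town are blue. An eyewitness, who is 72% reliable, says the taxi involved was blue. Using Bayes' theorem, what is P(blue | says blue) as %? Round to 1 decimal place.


P(blue | says blue) = P(says blue | blue)*P(blue) / [P(says blue | blue)*P(blue) + P(says blue | not blue)*P(not blue)]
Numerator = 0.72 * 0.3 = 0.216
False identification = 0.28 * 0.7 = 0.196
P = 0.216 / (0.216 + 0.196)
= 0.216 / 0.412
As percentage = 52.4


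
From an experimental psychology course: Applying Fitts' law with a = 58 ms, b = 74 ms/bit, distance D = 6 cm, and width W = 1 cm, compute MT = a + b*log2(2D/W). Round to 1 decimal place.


MT = 58 + 74 * log2(2*6/1)
2D/W = 12.0
log2(12.0) = 3.585
MT = 58 + 74 * 3.585
= 323.3 ms


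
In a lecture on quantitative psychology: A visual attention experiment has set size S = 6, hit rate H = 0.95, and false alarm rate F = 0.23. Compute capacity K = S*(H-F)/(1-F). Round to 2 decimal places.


K = S * (H - F) / (1 - F)
H - F = 0.72
1 - F = 0.77
K = 6 * 0.72 / 0.77
= 5.61


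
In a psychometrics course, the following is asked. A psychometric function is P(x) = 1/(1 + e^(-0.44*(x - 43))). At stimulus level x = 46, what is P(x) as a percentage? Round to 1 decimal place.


P(x) = 1/(1 + e^(-0.44*(46 - 43)))
Exponent = -0.44 * 3 = -1.32
e^(-1.32) = 0.267135
P = 1/(1 + 0.267135) = 0.789182
Percentage = 78.9


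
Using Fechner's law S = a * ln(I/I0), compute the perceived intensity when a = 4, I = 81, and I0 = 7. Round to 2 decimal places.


S = 4 * ln(81/7)
I/I0 = 11.571429
ln(11.571429) = 2.4485
S = 4 * 2.4485
= 9.79


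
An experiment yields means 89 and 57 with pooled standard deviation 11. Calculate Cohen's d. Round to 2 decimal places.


Cohen's d = (M1 - M2) / S_pooled
= (89 - 57) / 11
= 32 / 11
= 2.91


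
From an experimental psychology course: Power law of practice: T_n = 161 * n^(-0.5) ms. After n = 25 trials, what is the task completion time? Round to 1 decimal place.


T_n = 161 * 25^(-0.5)
25^(-0.5) = 0.2
T_n = 161 * 0.2
= 32.2 ms


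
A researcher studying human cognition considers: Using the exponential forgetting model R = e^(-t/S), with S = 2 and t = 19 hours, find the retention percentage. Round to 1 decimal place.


R = e^(-t/S)
-t/S = -19/2 = -9.5
R = e^(-9.5) = 7.5e-05
Percentage = 7.5e-05 * 100
= 0.0


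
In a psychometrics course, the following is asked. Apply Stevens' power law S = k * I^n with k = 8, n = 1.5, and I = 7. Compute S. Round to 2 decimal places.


S = 8 * 7^1.5
7^1.5 = 18.5203
S = 8 * 18.5203
= 148.16


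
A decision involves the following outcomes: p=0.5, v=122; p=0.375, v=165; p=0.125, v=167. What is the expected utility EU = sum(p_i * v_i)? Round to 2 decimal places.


EU = sum(p_i * v_i)
0.5 * 122 = 61.0
0.375 * 165 = 61.875
0.125 * 167 = 20.875
EU = 61.0 + 61.875 + 20.875
= 143.75


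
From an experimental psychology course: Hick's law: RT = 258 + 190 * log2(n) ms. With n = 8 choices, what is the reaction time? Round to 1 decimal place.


RT = 258 + 190 * log2(8)
log2(8) = 3.0
RT = 258 + 190 * 3.0
= 258 + 570.0
= 828.0 ms


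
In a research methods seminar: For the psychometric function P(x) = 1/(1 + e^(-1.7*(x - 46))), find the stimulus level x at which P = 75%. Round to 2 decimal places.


At P = 0.75: 0.75 = 1/(1 + e^(-k*(x-x0)))
Solving: e^(-k*(x-x0)) = 1/3
x = x0 + ln(3)/k
ln(3) = 1.0986
x = 46 + 1.0986/1.7
= 46 + 0.6462
= 46.65


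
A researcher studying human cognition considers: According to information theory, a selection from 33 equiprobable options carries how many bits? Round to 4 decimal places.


H = log2(n)
H = log2(33)
= 5.0444


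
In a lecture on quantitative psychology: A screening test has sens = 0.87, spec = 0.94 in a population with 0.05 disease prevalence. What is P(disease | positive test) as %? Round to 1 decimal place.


PPV = (sens * prev) / (sens * prev + (1-spec) * (1-prev))
Numerator = 0.87 * 0.05 = 0.0435
P(positive and no disease) = (1 - spec) * (1 - prev) = (1 - 0.94) * (1 - 0.05) = 0.057
Denominator = 0.0435 + 0.057 = 0.1005
PPV = 0.0435 / 0.1005 = 0.432836
As percentage = 43.3


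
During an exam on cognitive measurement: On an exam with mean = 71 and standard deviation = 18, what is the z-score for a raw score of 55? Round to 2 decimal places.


z = (X - mu) / sigma
= (55 - 71) / 18
= -16 / 18
= -0.89


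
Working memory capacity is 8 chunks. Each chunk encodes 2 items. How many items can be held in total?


Total items = chunks * items_per_chunk
= 8 * 2
= 16


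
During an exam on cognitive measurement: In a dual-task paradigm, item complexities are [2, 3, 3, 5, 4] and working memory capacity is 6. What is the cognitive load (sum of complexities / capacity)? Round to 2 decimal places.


Total complexity = 2 + 3 + 3 + 5 + 4 = 17
Load = total / capacity = 17 / 6
= 2.83


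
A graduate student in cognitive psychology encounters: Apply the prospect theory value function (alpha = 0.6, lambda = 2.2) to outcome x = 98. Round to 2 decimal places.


Since x = 98 >= 0, use v(x) = x^0.6
98^0.6 = 15.658
v(98) = 15.66


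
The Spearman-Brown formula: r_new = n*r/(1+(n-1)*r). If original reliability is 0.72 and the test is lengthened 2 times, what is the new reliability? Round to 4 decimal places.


r_new = n*r / (1 + (n-1)*r)
Numerator = 2 * 0.72 = 1.44
Denominator = 1 + 1 * 0.72 = 1.72
r_new = 1.44 / 1.72
= 0.8372


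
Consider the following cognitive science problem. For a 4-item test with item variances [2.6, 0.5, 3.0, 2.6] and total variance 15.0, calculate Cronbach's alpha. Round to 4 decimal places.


alpha = (k/(k-1)) * (1 - sum(s_i^2)/s_total^2)
sum(item variances) = 8.7
k/(k-1) = 4/3 = 1.333333
1 - 8.7/15.0 = 1 - 0.58 = 0.42
alpha = 1.333333 * 0.42
= 0.5600


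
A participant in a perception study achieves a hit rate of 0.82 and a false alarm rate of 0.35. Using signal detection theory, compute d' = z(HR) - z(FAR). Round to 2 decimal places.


d' = z(HR) - z(FAR)
z(0.82) = 0.9154
z(0.35) = -0.3853
d' = 0.9154 - -0.3853
= 1.30


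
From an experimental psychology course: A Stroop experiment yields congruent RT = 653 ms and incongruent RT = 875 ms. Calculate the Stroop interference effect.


Stroop effect = RT(incongruent) - RT(congruent)
= 875 - 653
= 222 ms


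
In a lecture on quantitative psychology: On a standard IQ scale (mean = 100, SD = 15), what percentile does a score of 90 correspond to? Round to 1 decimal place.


z = (IQ - mean) / SD
z = (90 - 100) / 15 = -0.6667
Percentile = Phi(-0.6667) * 100
Phi(-0.6667) = 0.252482
= 25.2


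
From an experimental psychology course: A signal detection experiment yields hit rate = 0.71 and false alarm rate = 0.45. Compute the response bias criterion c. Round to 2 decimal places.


c = -0.5 * (z(HR) + z(FAR))
z(0.71) = 0.5534
z(0.45) = -0.1257
c = -0.5 * (0.5534 + -0.1257)
= -0.5 * 0.4277
= -0.21


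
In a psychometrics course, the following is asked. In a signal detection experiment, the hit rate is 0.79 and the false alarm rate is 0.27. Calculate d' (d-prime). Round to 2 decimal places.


d' = z(HR) - z(FAR)
z(0.79) = 0.8064
z(0.27) = -0.6128
d' = 0.8064 - -0.6128
= 1.42


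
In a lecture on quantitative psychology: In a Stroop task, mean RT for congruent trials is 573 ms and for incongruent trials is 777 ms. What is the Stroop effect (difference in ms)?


Stroop effect = RT(incongruent) - RT(congruent)
= 777 - 573
= 204 ms


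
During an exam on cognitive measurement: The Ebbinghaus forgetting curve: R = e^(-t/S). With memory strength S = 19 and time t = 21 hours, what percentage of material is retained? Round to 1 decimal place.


R = e^(-t/S)
-t/S = -21/19 = -1.105263
R = e^(-1.105263) = 0.331124
Percentage = 0.331124 * 100
= 33.1


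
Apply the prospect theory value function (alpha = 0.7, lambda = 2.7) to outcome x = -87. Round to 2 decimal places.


Since x = -87 < 0, use v(x) = -lambda*(-x)^alpha
(-x) = 87
87^0.7 = 22.7858
v(-87) = -2.7 * 22.7858
= -61.52


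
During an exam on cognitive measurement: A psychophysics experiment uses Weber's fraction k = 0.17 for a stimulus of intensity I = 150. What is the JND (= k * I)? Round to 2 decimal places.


JND = k * I
JND = 0.17 * 150
= 25.50


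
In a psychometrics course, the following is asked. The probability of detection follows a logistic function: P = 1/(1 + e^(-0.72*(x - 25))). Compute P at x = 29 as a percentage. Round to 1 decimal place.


P(x) = 1/(1 + e^(-0.72*(29 - 25)))
Exponent = -0.72 * 4 = -2.88
e^(-2.88) = 0.056135
P = 1/(1 + 0.056135) = 0.946849
Percentage = 94.7


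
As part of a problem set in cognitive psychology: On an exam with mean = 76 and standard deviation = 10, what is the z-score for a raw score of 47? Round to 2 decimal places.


z = (X - mu) / sigma
= (47 - 76) / 10
= -29 / 10
= -2.90


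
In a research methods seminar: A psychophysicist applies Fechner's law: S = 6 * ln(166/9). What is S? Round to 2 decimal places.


S = 6 * ln(166/9)
I/I0 = 18.444444
ln(18.444444) = 2.9148
S = 6 * 2.9148
= 17.49


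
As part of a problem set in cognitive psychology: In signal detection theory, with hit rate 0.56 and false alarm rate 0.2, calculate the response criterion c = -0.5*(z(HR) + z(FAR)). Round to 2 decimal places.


c = -0.5 * (z(HR) + z(FAR))
z(0.56) = 0.151
z(0.2) = -0.8416
c = -0.5 * (0.151 + -0.8416)
= -0.5 * -0.6906
= 0.35


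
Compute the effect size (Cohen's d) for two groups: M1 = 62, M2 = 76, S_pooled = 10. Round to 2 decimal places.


Cohen's d = (M1 - M2) / S_pooled
= (62 - 76) / 10
= -14 / 10
= -1.40


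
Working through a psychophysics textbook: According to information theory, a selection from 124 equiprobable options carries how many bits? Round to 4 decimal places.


H = log2(n)
H = log2(124)
= 6.9542


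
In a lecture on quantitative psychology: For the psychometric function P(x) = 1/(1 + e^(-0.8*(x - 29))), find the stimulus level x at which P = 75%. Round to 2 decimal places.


At P = 0.75: 0.75 = 1/(1 + e^(-k*(x-x0)))
Solving: e^(-k*(x-x0)) = 1/3
x = x0 + ln(3)/k
ln(3) = 1.0986
x = 29 + 1.0986/0.8
= 29 + 1.3732
= 30.37


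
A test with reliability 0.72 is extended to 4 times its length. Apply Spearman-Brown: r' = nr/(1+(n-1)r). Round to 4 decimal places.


r_new = n*r / (1 + (n-1)*r)
Numerator = 4 * 0.72 = 2.88
Denominator = 1 + 3 * 0.72 = 3.16
r_new = 2.88 / 3.16
= 0.9114


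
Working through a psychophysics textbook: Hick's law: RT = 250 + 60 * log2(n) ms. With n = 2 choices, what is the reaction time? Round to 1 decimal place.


RT = 250 + 60 * log2(2)
log2(2) = 1.0
RT = 250 + 60 * 1.0
= 250 + 60.0
= 310.0 ms


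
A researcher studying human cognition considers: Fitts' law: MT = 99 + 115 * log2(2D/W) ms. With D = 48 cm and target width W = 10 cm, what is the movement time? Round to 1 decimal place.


MT = 99 + 115 * log2(2*48/10)
2D/W = 9.6
log2(9.6) = 3.263
MT = 99 + 115 * 3.263
= 474.2 ms


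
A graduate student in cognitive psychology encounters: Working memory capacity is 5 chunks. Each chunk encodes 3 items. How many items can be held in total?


Total items = chunks * items_per_chunk
= 5 * 3
= 15


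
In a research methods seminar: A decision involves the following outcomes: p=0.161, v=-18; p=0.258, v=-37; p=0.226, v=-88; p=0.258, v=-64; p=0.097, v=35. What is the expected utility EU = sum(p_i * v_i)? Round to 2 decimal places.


EU = sum(p_i * v_i)
0.161 * -18 = -2.898
0.258 * -37 = -9.546
0.226 * -88 = -19.888
0.258 * -64 = -16.512
0.097 * 35 = 3.395
EU = -2.898 + -9.546 + -19.888 + -16.512 + 3.395
= -45.45


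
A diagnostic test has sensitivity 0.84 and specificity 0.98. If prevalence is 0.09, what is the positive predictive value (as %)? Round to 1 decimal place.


PPV = (sens * prev) / (sens * prev + (1-spec) * (1-prev))
Numerator = 0.84 * 0.09 = 0.0756
P(positive and no disease) = (1 - spec) * (1 - prev) = (1 - 0.98) * (1 - 0.09) = 0.0182
Denominator = 0.0756 + 0.0182 = 0.0938
PPV = 0.0756 / 0.0938 = 0.80597
As percentage = 80.6


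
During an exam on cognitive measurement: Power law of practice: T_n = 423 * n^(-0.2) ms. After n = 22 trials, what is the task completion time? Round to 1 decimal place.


T_n = 423 * 22^(-0.2)
22^(-0.2) = 0.538909
T_n = 423 * 0.538909
= 228.0 ms


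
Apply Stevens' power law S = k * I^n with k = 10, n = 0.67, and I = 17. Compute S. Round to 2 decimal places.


S = 10 * 17^0.67
17^0.67 = 6.6742
S = 10 * 6.6742
= 66.74


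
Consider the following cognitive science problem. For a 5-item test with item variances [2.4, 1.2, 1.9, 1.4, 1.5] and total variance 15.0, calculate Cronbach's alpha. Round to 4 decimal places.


alpha = (k/(k-1)) * (1 - sum(s_i^2)/s_total^2)
sum(item variances) = 8.4
k/(k-1) = 5/4 = 1.25
1 - 8.4/15.0 = 1 - 0.56 = 0.44
alpha = 1.25 * 0.44
= 0.5500


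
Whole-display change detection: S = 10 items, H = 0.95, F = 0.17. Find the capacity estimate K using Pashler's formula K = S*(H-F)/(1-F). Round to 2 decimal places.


K = S * (H - F) / (1 - F)
H - F = 0.78
1 - F = 0.83
K = 10 * 0.78 / 0.83
= 9.40


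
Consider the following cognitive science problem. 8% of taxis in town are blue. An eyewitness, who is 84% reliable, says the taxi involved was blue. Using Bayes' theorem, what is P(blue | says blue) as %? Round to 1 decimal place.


P(blue | says blue) = P(says blue | blue)*P(blue) / [P(says blue | blue)*P(blue) + P(says blue | not blue)*P(not blue)]
Numerator = 0.84 * 0.08 = 0.0672
False identification = 0.16 * 0.92 = 0.1472
P = 0.0672 / (0.0672 + 0.1472)
= 0.0672 / 0.2144
As percentage = 31.3


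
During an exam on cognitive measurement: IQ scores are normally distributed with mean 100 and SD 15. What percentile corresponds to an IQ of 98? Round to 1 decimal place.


z = (IQ - mean) / SD
z = (98 - 100) / 15 = -0.1333
Percentile = Phi(-0.1333) * 100
Phi(-0.1333) = 0.446978
= 44.7


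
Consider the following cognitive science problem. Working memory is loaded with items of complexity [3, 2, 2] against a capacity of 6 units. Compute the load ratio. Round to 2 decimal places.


Total complexity = 3 + 2 + 2 = 7
Load = total / capacity = 7 / 6
= 1.17


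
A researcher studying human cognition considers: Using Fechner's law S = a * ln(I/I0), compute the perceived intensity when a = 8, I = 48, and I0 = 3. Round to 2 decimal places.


S = 8 * ln(48/3)
I/I0 = 16.0
ln(16.0) = 2.7726
S = 8 * 2.7726
= 22.18


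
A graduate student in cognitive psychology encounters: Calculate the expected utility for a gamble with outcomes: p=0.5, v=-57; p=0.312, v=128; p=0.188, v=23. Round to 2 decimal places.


EU = sum(p_i * v_i)
0.5 * -57 = -28.5
0.312 * 128 = 39.936
0.188 * 23 = 4.324
EU = -28.5 + 39.936 + 4.324
= 15.76


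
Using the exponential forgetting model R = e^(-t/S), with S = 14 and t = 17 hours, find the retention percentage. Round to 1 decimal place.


R = e^(-t/S)
-t/S = -17/14 = -1.214286
R = e^(-1.214286) = 0.296922
Percentage = 0.296922 * 100
= 29.7


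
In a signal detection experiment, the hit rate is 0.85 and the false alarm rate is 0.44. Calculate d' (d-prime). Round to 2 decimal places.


d' = z(HR) - z(FAR)
z(0.85) = 1.0364
z(0.44) = -0.151
d' = 1.0364 - -0.151
= 1.19


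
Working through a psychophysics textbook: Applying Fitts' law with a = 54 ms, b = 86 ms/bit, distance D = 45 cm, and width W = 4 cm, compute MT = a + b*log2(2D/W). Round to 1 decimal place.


MT = 54 + 86 * log2(2*45/4)
2D/W = 22.5
log2(22.5) = 4.4919
MT = 54 + 86 * 4.4919
= 440.3 ms


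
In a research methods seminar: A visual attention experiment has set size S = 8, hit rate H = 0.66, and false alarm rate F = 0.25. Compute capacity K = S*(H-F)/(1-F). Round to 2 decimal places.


K = S * (H - F) / (1 - F)
H - F = 0.41
1 - F = 0.75
K = 8 * 0.41 / 0.75
= 4.37


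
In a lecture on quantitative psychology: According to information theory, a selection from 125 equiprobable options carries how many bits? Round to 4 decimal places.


H = log2(n)
H = log2(125)
= 6.9658


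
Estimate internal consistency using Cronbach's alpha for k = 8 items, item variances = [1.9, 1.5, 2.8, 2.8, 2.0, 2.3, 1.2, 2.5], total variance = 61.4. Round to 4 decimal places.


alpha = (k/(k-1)) * (1 - sum(s_i^2)/s_total^2)
sum(item variances) = 17.0
k/(k-1) = 8/7 = 1.142857
1 - 17.0/61.4 = 1 - 0.276873 = 0.723127
alpha = 1.142857 * 0.723127
= 0.8264


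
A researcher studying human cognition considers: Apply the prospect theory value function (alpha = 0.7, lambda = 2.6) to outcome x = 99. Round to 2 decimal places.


Since x = 99 >= 0, use v(x) = x^0.7
99^0.7 = 24.9428
v(99) = 24.94


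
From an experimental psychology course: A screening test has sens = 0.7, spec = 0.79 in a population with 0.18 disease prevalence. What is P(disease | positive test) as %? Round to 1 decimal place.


PPV = (sens * prev) / (sens * prev + (1-spec) * (1-prev))
Numerator = 0.7 * 0.18 = 0.126
P(positive and no disease) = (1 - spec) * (1 - prev) = (1 - 0.79) * (1 - 0.18) = 0.1722
Denominator = 0.126 + 0.1722 = 0.2982
PPV = 0.126 / 0.2982 = 0.422535
As percentage = 42.3


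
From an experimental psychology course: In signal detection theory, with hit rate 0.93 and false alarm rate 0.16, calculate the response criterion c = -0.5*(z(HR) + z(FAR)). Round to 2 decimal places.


c = -0.5 * (z(HR) + z(FAR))
z(0.93) = 1.4758
z(0.16) = -0.9945
c = -0.5 * (1.4758 + -0.9945)
= -0.5 * 0.4813
= -0.24


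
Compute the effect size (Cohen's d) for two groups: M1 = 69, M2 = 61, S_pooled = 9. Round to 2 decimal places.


Cohen's d = (M1 - M2) / S_pooled
= (69 - 61) / 9
= 8 / 9
= 0.89


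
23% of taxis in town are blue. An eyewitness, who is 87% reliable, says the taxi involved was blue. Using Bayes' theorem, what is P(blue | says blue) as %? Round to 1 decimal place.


P(blue | says blue) = P(says blue | blue)*P(blue) / [P(says blue | blue)*P(blue) + P(says blue | not blue)*P(not blue)]
Numerator = 0.87 * 0.23 = 0.2001
False identification = 0.13 * 0.77 = 0.1001
P = 0.2001 / (0.2001 + 0.1001)
= 0.2001 / 0.3002
As percentage = 66.7


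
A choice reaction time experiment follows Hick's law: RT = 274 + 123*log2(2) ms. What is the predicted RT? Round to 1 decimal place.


RT = 274 + 123 * log2(2)
log2(2) = 1.0
RT = 274 + 123 * 1.0
= 274 + 123.0
= 397.0 ms


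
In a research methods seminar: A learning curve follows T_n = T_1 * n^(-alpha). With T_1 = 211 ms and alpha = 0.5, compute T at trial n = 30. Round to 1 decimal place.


T_n = 211 * 30^(-0.5)
30^(-0.5) = 0.182574
T_n = 211 * 0.182574
= 38.5 ms


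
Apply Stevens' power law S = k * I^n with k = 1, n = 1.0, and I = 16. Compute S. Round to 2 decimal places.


S = 1 * 16^1.0
16^1.0 = 16.0
S = 1 * 16.0
= 16.00


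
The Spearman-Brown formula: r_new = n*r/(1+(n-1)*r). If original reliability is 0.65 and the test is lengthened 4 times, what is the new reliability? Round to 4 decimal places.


r_new = n*r / (1 + (n-1)*r)
Numerator = 4 * 0.65 = 2.6
Denominator = 1 + 3 * 0.65 = 2.95
r_new = 2.6 / 2.95
= 0.8814


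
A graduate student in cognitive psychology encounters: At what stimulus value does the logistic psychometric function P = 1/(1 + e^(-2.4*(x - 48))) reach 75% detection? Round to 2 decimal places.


At P = 0.75: 0.75 = 1/(1 + e^(-k*(x-x0)))
Solving: e^(-k*(x-x0)) = 1/3
x = x0 + ln(3)/k
ln(3) = 1.0986
x = 48 + 1.0986/2.4
= 48 + 0.4578
= 48.46


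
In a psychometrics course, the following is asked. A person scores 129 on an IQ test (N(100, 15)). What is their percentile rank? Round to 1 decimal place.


z = (IQ - mean) / SD
z = (129 - 100) / 15 = 1.9333
Percentile = Phi(1.9333) * 100
Phi(1.9333) = 0.9734
= 97.3


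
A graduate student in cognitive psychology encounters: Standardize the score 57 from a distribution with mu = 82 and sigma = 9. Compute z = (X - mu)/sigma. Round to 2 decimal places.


z = (X - mu) / sigma
= (57 - 82) / 9
= -25 / 9
= -2.78
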